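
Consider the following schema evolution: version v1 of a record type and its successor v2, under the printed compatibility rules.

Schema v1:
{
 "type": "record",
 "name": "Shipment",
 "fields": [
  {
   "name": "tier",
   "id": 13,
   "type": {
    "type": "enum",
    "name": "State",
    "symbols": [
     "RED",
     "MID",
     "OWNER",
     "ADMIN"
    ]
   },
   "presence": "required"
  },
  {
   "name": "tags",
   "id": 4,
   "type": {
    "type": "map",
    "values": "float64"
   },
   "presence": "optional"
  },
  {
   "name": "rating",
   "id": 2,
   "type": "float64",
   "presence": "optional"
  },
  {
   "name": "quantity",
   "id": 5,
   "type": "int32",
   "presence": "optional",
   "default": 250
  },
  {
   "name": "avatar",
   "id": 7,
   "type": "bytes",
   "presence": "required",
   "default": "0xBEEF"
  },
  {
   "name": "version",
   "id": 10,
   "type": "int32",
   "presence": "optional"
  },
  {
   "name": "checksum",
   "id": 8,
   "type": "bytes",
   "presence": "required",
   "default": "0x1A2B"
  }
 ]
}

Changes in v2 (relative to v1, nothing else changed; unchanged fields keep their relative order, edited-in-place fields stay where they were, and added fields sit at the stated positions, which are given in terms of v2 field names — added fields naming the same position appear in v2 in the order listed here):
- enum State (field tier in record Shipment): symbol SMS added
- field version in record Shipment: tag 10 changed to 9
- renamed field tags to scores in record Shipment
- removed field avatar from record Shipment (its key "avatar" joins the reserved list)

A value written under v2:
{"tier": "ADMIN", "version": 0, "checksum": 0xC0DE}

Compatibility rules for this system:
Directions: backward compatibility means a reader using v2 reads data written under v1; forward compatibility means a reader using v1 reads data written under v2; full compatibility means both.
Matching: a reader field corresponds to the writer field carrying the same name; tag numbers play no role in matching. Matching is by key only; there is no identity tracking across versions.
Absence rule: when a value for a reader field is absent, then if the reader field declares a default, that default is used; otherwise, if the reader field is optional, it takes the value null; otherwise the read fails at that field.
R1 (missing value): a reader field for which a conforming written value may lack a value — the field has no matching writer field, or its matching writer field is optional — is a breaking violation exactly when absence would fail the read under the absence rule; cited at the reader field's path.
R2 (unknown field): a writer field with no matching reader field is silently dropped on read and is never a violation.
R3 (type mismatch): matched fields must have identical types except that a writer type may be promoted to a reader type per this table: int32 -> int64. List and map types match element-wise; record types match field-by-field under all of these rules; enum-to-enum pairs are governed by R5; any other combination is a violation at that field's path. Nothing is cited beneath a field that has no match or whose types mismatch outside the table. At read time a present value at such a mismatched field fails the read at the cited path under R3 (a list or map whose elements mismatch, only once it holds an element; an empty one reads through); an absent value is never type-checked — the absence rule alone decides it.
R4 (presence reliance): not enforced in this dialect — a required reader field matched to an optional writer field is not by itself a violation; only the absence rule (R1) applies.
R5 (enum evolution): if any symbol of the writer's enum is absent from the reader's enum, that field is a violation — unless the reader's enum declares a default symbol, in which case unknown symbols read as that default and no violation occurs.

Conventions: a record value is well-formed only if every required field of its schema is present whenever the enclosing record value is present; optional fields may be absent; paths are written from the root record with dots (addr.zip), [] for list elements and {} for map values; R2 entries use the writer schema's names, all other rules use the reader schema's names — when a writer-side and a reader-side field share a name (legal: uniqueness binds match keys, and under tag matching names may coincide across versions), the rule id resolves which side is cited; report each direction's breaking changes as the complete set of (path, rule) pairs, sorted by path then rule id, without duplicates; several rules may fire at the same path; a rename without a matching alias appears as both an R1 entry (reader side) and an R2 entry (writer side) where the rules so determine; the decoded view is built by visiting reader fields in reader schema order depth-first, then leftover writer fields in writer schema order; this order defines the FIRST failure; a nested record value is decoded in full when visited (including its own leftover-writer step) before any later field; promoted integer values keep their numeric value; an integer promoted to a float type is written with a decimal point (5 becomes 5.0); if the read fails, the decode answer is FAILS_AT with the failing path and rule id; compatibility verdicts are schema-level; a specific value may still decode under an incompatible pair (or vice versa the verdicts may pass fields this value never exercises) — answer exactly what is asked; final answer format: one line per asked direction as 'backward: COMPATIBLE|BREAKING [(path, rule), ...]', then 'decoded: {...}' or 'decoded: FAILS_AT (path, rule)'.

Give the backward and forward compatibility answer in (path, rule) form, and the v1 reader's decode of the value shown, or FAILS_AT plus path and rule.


backward: COMPATIBLE []; forward: BREAKING [(tier, R5)]; decoded: {"tier": "ADMIN", "tags": null, "rating": null, "quantity": 250, "avatar": 0xBEEF, "version": 0, "checksum": 0xC0DE}

in Shipment below, arrows point writer -> reader
checking backward for Shipment: reader v2 against writer v1:
  tier <- tier (State -> State, writer required)
  scores has no writer counterpart
  rating <- rating (float64 -> float64, writer optional)
  quantity <- quantity (int32 -> int32, writer optional)
  version <- version (int32 -> int32, writer optional)
  checksum <- checksum (bytes -> bytes, writer required)
  writer field tags has no reader counterpart
  writer field avatar has no reader counterpart
  => no violations; backward on Shipment: COMPATIBLE
checking forward for Shipment: reader v1 against writer v2:
  tier <- tier (State -> State, writer required)
  tags has no writer counterpart
  rating <- rating (float64 -> float64, writer optional)
  quantity <- quantity (int32 -> int32, writer optional)
  avatar has no writer counterpart
  version <- version (int32 -> int32, writer optional)
  checksum <- checksum (bytes -> bytes, writer required)
  writer field scores has no reader counterpart
  violation R5 at tier
  => 1 violation(s): forward is BREAKING for Shipment
decode (reader v1):
  tier := "ADMIN"
  tags := null (not supplied -> null)
  rating := null (not supplied -> null)
  quantity := 250 (no value, default fills)
  avatar := 0xBEEF (no value, default fills)
  version := 0
  checksum := 0xC0DE
  => decoded: {"tier": "ADMIN", "tags": null, "rating": null, "quantity": 250, "avatar": 0xBEEF, "version": 0, "checksum": 0xC0DE}


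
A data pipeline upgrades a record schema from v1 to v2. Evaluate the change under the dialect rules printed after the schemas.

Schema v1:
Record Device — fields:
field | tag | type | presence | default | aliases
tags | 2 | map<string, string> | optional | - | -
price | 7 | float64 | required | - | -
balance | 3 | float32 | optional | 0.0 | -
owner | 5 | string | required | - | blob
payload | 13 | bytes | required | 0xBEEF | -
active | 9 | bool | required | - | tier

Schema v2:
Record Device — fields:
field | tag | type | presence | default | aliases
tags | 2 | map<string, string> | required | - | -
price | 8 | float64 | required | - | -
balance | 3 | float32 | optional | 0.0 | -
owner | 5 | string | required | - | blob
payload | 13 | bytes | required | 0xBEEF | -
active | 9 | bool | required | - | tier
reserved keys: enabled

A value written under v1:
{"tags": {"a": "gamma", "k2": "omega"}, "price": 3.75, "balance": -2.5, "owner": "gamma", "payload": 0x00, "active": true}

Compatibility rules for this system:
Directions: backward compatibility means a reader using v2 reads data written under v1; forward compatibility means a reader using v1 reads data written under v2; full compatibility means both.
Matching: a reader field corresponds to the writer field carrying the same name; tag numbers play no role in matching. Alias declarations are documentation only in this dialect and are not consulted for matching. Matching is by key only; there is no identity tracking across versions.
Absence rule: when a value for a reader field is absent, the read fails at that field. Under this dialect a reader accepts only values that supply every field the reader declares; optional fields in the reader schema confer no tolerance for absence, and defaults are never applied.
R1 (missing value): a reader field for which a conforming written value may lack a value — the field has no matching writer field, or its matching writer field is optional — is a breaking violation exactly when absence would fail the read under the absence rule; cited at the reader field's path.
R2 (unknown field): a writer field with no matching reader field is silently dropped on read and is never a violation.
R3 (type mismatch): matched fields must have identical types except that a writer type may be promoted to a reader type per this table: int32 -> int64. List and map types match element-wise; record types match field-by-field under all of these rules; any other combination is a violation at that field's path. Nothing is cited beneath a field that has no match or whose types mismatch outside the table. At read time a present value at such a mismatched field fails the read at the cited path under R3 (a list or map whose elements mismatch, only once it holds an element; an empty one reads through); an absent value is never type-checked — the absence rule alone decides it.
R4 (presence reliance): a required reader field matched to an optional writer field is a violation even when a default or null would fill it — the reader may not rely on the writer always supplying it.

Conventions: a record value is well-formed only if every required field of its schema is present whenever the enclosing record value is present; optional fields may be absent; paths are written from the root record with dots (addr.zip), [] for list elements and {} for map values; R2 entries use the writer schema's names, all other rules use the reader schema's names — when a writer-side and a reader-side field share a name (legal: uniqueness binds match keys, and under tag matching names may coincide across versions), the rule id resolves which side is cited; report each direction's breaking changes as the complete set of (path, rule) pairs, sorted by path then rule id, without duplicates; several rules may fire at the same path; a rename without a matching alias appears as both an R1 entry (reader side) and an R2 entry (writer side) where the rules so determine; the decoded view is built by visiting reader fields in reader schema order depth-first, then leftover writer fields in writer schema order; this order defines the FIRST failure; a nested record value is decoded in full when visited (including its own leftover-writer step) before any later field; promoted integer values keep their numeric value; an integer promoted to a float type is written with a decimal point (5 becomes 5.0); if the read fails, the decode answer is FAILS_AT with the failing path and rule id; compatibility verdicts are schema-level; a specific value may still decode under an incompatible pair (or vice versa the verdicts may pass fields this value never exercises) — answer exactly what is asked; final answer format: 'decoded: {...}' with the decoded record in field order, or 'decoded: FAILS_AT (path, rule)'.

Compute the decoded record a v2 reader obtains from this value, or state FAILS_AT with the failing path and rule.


in Device below, arrows point writer -> reader
decode (reader v2):
  tags := {"a": "gamma", "k2": "omega"}
  price := 3.75
  balance := -2.5
  owner := "gamma"
  payload := 0x00
  active := true
  => decoded: {"tags": {"a": "gamma", "k2": "omega"}, "price": 3.75, "balance": -2.5, "owner": "gamma", "payload": 0x00, "active": true}
the other Device changes do not affect what is asked:
  field tags in record Device: optional changed to required -> affects the rule determinations only; this particular Device value decodes identically
  field price in record Device: tag 7 changed to 8 -> inert under this dialect — no rule fires on Device and the result does not move

decoded: {"tags": {"a": "gamma", "k2": "omega"}, "price": 3.75, "balance": -2.5, "owner": "gamma", "payload": 0x00, "active": true}


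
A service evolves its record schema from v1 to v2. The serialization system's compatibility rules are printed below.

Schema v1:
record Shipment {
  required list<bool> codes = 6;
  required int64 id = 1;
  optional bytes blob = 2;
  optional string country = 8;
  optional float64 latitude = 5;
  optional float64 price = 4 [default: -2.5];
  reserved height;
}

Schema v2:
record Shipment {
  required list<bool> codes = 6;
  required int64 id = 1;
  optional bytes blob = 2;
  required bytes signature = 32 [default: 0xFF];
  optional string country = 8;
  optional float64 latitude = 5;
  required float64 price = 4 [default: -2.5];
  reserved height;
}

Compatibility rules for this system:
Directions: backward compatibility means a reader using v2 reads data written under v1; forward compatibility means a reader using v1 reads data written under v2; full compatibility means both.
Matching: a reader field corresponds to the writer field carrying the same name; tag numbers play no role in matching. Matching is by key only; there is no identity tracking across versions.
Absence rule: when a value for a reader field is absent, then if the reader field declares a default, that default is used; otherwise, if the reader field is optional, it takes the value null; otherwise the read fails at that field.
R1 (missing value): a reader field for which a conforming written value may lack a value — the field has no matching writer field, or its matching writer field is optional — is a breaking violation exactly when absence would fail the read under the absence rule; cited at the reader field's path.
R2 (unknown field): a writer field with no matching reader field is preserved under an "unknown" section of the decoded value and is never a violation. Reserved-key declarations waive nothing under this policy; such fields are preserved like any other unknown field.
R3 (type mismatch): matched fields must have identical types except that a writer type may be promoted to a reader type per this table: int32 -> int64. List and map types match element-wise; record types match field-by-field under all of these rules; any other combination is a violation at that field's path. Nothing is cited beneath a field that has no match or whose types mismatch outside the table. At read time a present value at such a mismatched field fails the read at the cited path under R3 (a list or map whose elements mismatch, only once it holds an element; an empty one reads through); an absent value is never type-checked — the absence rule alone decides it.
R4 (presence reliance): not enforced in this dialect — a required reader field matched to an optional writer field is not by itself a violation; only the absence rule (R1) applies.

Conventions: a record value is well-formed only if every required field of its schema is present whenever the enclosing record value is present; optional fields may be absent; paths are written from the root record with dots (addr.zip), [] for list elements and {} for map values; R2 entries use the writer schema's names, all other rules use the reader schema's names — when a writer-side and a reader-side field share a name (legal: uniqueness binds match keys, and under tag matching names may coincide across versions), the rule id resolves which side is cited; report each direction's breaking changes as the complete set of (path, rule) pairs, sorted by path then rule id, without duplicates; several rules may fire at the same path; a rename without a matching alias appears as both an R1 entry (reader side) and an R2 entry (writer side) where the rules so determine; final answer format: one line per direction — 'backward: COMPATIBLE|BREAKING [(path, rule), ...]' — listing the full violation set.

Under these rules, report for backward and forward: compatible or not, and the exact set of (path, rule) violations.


in Shipment below, arrows point writer -> reader
backward on Shipment — v2 reading data written by v1:
  codes: list<bool> -> list<bool>, writer required; from codes
  id: int64 -> int64, writer required; from id
  blob: bytes -> bytes, writer optional; from blob
  no writer field matches reader signature
  country: string -> string, writer optional; from country
  latitude: float64 -> float64, writer optional; from latitude
  price: float64 -> float64, writer optional; from price
  nothing fires on Shipment: backward is COMPATIBLE
forward on Shipment — v1 reading data written by v2:
  codes: list<bool> -> list<bool>, writer required; from codes
  id: int64 -> int64, writer required; from id
  blob: bytes -> bytes, writer optional; from blob
  country: string -> string, writer optional; from country
  latitude: float64 -> float64, writer optional; from latitude
  price: float64 -> float64, writer required; from price
  writer signature: unknown to reader
  nothing fires on Shipment: forward is COMPATIBLE

backward: COMPATIBLE []; forward: COMPATIBLE []


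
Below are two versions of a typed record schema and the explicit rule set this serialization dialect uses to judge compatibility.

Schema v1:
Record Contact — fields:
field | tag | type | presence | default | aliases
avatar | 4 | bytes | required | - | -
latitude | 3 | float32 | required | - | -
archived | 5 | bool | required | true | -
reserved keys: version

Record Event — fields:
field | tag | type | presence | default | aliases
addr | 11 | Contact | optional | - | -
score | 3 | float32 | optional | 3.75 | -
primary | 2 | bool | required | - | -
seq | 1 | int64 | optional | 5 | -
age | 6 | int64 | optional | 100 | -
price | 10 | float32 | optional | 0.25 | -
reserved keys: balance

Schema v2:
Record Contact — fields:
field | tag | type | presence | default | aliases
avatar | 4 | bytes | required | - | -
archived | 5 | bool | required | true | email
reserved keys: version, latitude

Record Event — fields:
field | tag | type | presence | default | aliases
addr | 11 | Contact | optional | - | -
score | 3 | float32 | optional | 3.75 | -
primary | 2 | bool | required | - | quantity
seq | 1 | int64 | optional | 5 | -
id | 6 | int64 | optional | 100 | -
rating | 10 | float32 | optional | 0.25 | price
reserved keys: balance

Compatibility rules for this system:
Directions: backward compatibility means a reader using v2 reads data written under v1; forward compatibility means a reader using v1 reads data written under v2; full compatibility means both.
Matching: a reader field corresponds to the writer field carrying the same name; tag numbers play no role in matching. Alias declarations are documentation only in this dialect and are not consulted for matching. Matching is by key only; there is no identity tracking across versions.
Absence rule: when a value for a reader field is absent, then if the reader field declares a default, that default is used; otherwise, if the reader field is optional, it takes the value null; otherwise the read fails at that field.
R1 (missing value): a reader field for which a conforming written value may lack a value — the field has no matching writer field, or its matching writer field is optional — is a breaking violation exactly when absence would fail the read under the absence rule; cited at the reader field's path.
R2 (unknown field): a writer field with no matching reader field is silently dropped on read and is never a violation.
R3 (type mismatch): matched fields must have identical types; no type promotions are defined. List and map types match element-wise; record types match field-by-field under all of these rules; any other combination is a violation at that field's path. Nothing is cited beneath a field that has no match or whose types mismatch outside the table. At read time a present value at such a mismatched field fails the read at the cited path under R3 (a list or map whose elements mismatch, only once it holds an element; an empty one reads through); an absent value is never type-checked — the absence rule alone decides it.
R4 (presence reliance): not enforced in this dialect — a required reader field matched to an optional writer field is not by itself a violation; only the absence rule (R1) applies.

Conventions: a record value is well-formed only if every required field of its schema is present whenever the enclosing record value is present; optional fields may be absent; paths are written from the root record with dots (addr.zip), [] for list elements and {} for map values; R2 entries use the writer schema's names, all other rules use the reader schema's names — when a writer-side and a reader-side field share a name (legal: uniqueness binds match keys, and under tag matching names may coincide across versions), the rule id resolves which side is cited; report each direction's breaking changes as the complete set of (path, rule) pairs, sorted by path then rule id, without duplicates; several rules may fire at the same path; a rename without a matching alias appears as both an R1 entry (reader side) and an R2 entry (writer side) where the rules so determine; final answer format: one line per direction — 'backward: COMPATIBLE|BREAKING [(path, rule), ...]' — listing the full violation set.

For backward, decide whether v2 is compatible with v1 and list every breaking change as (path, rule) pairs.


backward: COMPATIBLE []

in Event below, arrows point writer -> reader
checking backward for Event: reader v2 against writer v1:
  addr: Contact -> Contact, writer optional; from addr
  score: float32 -> float32, writer optional; from score
  primary: bool -> bool, writer required; from primary
  seq: int64 -> int64, writer optional; from seq
  id has no writer counterpart
  rating has no writer counterpart
  writer age: unknown to reader
  writer price: unknown to reader
  addr.avatar: bytes -> bytes, writer required; from addr.avatar
  addr.archived: bool -> bool, writer required; from addr.archived
  writer addr.latitude: unknown to reader
  => backward: COMPATIBLE
ruling out the remaining Event differences:
  removed field latitude from record Contact (its key "latitude" joins the reserved list) -> matters only for Event's forward compatibility — outside the asked direction
  renamed field age to id in record Event -> inert for the asked Event verdict: nothing fires
  renamed field price to rating in record Event (alias price declared on the renamed field) -> inert for the asked Event verdict: nothing fires


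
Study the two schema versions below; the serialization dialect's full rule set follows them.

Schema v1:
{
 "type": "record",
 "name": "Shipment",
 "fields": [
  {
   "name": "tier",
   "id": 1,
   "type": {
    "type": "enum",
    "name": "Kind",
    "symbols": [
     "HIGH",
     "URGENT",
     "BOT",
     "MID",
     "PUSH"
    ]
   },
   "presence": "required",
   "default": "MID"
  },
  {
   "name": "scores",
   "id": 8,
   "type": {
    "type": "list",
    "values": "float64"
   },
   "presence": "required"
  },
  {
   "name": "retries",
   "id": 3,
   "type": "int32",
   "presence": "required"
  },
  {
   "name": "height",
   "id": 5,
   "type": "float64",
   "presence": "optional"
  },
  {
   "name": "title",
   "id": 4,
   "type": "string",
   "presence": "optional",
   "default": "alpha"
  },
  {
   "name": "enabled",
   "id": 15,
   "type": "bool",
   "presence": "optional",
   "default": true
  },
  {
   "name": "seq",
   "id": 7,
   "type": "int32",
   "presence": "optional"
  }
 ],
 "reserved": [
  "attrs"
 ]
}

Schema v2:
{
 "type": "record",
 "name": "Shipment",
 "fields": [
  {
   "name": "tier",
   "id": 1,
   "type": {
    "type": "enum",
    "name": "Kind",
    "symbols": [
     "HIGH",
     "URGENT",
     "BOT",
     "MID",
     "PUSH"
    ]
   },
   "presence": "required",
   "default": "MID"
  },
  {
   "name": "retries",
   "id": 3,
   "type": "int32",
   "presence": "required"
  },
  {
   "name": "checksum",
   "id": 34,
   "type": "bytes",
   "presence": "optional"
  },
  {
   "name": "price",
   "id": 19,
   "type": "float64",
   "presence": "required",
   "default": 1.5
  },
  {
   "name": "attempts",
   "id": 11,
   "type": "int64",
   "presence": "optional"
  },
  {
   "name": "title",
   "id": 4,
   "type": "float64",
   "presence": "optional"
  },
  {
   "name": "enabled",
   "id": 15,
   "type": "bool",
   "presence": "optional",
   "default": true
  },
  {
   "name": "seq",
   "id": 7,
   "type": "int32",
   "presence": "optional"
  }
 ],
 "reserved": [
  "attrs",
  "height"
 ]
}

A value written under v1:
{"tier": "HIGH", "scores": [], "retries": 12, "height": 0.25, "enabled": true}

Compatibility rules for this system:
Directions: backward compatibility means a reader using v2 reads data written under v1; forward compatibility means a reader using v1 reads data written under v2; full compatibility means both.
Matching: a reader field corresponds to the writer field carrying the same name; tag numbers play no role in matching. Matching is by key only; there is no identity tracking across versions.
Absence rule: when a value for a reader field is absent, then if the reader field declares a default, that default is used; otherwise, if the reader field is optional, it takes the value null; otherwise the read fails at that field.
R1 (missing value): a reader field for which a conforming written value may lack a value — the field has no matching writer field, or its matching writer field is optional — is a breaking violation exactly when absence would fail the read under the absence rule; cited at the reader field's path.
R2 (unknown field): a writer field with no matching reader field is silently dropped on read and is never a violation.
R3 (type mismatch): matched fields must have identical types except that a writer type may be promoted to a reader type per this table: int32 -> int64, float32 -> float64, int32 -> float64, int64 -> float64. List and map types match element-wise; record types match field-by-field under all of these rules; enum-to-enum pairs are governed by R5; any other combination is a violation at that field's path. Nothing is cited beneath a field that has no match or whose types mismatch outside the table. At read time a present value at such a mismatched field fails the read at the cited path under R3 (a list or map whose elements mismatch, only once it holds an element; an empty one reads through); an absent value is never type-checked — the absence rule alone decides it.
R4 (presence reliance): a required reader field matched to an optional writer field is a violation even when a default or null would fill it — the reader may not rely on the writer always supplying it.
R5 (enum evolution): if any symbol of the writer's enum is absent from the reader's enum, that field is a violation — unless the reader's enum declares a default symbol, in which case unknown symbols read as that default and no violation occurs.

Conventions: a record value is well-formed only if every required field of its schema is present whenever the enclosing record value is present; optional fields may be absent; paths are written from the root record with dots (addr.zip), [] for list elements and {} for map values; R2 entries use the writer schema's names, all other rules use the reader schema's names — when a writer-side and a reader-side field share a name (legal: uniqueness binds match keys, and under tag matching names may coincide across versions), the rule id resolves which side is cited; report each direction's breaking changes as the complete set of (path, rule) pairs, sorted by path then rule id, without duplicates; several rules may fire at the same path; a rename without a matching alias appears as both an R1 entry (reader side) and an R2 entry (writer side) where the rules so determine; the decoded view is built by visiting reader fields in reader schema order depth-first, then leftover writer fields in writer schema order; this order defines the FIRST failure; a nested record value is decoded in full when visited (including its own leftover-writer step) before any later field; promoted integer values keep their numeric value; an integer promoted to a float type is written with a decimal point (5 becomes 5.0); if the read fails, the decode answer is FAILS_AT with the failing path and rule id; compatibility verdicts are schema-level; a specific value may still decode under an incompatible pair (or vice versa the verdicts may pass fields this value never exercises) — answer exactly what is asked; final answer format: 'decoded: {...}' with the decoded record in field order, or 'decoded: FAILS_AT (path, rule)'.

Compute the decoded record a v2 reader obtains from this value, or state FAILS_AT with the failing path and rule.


the writer's type comes first in each Shipment pair
decode walk for Shipment under reader schema v2:
  tier := "HIGH"
  retries := 12
  checksum := null (not supplied -> null)
  price := 1.5 (no value, default fills)
  attempts := null (not supplied -> null)
  title := null (not supplied -> null)
  enabled := true
  seq := null (not supplied -> null)
  writer scores: unmatched, discarded
  writer height: unmatched, discarded
  => decoded: {"tier": "HIGH", "retries": 12, "checksum": null, "price": 1.5, "attempts": null, "title": null, "enabled": true, "seq": null}

decoded: {"tier": "HIGH", "retries": 12, "checksum": null, "price": 1.5, "attempts": null, "title": null, "enabled": true, "seq": null}


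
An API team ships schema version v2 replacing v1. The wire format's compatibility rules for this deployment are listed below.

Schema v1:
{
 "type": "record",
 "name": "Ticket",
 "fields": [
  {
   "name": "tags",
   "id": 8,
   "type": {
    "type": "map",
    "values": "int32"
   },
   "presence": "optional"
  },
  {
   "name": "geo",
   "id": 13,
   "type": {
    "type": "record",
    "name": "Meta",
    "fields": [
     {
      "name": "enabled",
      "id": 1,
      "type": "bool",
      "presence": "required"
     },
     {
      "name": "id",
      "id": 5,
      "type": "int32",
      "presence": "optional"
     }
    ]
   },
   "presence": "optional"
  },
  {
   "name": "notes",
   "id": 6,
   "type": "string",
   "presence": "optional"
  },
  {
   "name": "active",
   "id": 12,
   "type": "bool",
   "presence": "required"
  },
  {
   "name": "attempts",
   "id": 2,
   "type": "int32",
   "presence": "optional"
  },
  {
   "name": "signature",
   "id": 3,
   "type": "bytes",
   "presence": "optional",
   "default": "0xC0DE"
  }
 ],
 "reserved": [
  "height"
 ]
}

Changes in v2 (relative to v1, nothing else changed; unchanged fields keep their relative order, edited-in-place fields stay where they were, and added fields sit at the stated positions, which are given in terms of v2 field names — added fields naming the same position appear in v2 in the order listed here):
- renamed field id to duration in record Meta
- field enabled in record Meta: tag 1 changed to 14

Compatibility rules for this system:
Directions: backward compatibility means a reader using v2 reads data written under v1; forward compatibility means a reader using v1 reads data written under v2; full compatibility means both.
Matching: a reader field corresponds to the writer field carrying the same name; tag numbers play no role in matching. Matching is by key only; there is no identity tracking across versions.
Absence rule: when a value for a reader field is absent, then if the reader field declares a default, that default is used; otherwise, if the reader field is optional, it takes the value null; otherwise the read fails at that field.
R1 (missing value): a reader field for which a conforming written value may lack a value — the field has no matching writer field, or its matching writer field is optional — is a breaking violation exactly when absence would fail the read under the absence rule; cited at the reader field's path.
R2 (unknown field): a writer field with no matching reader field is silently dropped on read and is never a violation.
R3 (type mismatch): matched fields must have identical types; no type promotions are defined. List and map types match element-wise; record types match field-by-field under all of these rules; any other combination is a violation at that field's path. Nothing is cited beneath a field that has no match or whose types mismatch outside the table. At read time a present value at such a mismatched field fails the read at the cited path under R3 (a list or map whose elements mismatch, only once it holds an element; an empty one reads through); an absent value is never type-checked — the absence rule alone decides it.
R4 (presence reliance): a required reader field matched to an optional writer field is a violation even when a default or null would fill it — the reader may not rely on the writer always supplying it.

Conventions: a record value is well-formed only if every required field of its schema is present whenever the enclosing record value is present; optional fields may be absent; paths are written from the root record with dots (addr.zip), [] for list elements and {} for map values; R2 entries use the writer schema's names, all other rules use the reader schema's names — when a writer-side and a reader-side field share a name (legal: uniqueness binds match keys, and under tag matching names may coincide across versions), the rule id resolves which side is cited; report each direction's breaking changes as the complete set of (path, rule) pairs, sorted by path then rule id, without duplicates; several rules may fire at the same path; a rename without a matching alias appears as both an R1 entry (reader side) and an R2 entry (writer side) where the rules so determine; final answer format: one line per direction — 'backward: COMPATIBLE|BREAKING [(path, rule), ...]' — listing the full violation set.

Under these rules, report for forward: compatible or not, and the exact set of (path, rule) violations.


the writer's type comes first in each Ticket pair
forward for Ticket (reader v1, writer v2):
  tags: paired with writer tags (map<string, int32> -> map<string, int32>; writer optional)
  geo: paired with writer geo (Meta -> Meta; writer optional)
  notes: paired with writer notes (string -> string; writer optional)
  active: paired with writer active (bool -> bool; writer required)
  attempts: paired with writer attempts (int32 -> int32; writer optional)
  signature: paired with writer signature (bytes -> bytes; writer optional)
  geo.enabled: paired with writer geo.enabled (bool -> bool; writer required)
  geo.id: no writer match
  writer field geo.duration has no reader counterpart
  => forward: COMPATIBLE
remaining Ticket differences; none change what is asked:
  renamed field id to duration in record Meta -> triggers nothing under Ticket's printed rules — same verdict
  field enabled in record Meta: tag 1 changed to 14 -> triggers nothing under Ticket's printed rules — same verdict

forward: COMPATIBLE []


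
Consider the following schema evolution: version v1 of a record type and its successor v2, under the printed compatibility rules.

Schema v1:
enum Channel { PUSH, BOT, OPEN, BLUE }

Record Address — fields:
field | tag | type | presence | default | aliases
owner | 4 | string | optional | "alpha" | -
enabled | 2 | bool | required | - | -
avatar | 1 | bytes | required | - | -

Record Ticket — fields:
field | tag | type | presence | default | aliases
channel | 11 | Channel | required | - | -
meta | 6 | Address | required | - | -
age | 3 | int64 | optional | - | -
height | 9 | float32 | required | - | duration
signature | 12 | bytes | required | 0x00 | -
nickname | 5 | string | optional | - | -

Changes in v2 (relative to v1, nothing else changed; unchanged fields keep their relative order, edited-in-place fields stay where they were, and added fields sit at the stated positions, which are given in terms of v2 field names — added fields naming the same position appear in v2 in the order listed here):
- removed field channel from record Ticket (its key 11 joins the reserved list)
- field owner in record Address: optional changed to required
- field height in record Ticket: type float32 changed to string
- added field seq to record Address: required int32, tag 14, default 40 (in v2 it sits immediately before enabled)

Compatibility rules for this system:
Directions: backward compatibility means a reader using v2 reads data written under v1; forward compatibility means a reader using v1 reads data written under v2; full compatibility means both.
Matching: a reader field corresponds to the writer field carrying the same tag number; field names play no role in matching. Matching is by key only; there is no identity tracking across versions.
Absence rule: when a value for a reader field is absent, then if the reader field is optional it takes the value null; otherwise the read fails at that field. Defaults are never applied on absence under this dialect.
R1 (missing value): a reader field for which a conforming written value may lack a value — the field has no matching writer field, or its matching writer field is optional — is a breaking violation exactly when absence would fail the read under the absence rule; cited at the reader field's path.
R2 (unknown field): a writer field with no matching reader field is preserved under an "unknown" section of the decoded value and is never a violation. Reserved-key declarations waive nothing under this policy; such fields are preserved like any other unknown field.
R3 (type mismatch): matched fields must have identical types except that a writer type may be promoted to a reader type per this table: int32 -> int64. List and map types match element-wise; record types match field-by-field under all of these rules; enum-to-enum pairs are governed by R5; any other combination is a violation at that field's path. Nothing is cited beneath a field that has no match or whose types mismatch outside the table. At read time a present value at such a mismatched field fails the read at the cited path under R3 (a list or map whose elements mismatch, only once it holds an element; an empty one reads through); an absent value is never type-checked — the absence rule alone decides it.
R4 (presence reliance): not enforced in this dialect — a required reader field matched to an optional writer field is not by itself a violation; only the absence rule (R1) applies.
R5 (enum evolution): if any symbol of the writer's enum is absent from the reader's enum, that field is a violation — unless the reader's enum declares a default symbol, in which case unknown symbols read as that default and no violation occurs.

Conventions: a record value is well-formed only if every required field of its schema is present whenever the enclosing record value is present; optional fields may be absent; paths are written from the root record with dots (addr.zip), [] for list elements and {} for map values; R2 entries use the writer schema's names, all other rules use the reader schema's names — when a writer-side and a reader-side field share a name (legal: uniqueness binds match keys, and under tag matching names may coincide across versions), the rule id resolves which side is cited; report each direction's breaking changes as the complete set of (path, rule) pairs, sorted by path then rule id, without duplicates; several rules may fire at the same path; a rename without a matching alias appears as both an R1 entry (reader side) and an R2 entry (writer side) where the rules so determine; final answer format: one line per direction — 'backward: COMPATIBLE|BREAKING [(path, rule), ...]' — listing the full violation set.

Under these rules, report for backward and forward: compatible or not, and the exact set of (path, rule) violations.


the writer's type comes first in each Ticket pair
backward for Ticket (reader v2, writer v1):
  meta <- meta (Address -> Address, writer required)
  age <- age (int64 -> int64, writer optional)
  height <- height (float32 -> string, writer required)
  signature <- signature (bytes -> bytes, writer required)
  nickname <- nickname (string -> string, writer optional)
  writer channel: unknown to reader
  meta.owner <- meta.owner (string -> string, writer optional)
  meta.seq: no writer match
  meta.enabled <- meta.enabled (bool -> bool, writer required)
  meta.avatar <- meta.avatar (bytes -> bytes, writer required)
  rule R3 violated at height
  rule R1 violated at meta.owner
  rule R1 violated at meta.seq
  => backward verdict for Ticket: BREAKING, 3 violation(s)
forward for Ticket (reader v1, writer v2):
  channel: no writer match
  meta <- meta (Address -> Address, writer required)
  age <- age (int64 -> int64, writer optional)
  height <- height (string -> float32, writer required)
  signature <- signature (bytes -> bytes, writer required)
  nickname <- nickname (string -> string, writer optional)
  meta.owner <- meta.owner (string -> string, writer required)
  meta.enabled <- meta.enabled (bool -> bool, writer required)
  meta.avatar <- meta.avatar (bytes -> bytes, writer required)
  writer meta.seq: unknown to reader
  rule R1 violated at channel
  rule R3 violated at height
  => forward verdict for Ticket: BREAKING, 2 violation(s)

backward: BREAKING [(height, R3), (meta.owner, R1), (meta.seq, R1)]; forward: BREAKING [(channel, R1), (height, R3)]
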